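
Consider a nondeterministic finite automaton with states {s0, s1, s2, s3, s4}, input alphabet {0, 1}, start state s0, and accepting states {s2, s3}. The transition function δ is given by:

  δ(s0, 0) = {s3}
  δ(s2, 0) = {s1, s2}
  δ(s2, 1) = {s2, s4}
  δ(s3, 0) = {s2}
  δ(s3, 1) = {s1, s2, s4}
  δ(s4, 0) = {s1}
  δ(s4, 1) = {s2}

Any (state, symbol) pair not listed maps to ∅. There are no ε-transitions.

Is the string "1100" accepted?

Start in {s0}.
Read '1': {s0} → ∅.
The set is empty and remains empty for the remaining 3 symbols.
The final set ∅ contains no accepting state.

No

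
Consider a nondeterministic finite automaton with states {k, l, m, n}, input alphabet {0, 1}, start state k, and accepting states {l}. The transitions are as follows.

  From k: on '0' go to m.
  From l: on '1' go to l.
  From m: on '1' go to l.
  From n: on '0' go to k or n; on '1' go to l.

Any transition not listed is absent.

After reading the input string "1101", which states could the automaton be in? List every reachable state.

Start in {k}.
Read '1': k→∅; now ∅.
The set is empty and remains empty for the remaining 3 symbols.

∅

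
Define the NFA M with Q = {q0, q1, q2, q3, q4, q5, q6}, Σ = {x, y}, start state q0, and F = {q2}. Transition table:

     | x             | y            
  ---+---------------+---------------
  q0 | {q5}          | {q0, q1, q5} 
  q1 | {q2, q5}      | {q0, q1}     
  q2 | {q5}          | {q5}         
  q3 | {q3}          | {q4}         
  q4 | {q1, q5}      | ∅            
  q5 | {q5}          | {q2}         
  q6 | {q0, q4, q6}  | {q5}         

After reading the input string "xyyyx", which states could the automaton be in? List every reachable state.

Start in {q0}.
Read 'x': {q0} → {q5}.
Read 'y': {q5} → {q2}.
Read 'y': {q2} → {q5}.
Read 'y': {q5} → {q2}.
Read 'x': {q2} → {q5}.

{q5}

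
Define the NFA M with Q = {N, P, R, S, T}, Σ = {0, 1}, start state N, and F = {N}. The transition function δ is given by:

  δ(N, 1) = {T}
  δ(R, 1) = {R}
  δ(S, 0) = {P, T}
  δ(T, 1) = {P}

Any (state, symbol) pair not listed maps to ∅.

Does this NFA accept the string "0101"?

No

Start in {N}.
Read '0': N→∅; now ∅.
The set is empty and remains empty for the remaining 3 symbols.
The final set ∅ contains no accepting state.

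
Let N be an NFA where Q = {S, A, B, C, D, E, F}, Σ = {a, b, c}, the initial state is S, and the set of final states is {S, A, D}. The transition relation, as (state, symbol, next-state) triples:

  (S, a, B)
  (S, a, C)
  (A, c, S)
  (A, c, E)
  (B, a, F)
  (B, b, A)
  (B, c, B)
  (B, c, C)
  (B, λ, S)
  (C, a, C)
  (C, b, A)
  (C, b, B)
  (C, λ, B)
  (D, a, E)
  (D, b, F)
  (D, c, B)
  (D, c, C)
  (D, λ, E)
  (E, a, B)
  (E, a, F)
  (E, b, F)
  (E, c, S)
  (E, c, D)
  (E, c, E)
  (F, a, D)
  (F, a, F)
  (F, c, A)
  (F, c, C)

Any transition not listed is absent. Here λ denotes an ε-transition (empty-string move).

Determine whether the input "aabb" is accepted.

Yes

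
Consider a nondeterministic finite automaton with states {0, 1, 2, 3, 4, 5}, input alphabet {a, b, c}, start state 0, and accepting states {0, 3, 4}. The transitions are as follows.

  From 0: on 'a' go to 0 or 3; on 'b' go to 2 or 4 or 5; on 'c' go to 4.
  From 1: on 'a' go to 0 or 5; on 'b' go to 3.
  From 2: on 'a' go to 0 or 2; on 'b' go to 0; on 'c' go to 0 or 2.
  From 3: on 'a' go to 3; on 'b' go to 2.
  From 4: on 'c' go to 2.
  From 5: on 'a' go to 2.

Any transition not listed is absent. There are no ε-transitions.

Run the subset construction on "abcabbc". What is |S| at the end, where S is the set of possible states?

3

Start in {0}.
Read 'a': 0→{0, 3}; now {0, 3}.
Read 'b': 0→{2, 4, 5}, 3→{2}; now {2, 4, 5}.
Read 'c': 2→{0, 2}, 4→{2}, 5→∅; now {0, 2}.
Read 'a': 0→{0, 3}, 2→{0, 2}; now {0, 2, 3}.
Read 'b': 0→{2, 4, 5}, 2→{0}, 3→{2}; now {0, 2, 4, 5}.
Read 'b': 0→{2, 4, 5}, 2→{0}, 4→∅, 5→∅; now {0, 2, 4, 5}.
Read 'c': 0→{4}, 2→{0, 2}, 4→{2}, 5→∅; now {0, 2, 4}.
That set has 3 states.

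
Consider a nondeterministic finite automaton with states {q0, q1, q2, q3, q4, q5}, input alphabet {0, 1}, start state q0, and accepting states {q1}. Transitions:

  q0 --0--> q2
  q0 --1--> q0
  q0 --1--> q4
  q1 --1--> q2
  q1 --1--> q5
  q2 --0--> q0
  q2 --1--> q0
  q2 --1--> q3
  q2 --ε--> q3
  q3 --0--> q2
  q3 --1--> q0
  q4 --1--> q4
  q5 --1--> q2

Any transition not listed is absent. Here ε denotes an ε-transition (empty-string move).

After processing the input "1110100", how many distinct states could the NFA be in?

Start in {q0}.
Read '1': {q0} → {q0, q4}.
Read '1': {q0, q4} → {q0, q4}.
Read '1': {q0, q4} → {q0, q4}.
Read '0': {q0, q4} → {q2, q3}.
Read '1': {q2, q3} → {q0, q3}.
Read '0': {q0, q3} → {q2, q3}.
Read '0': {q2, q3} → {q0, q2, q3}.
That set has 3 states.

3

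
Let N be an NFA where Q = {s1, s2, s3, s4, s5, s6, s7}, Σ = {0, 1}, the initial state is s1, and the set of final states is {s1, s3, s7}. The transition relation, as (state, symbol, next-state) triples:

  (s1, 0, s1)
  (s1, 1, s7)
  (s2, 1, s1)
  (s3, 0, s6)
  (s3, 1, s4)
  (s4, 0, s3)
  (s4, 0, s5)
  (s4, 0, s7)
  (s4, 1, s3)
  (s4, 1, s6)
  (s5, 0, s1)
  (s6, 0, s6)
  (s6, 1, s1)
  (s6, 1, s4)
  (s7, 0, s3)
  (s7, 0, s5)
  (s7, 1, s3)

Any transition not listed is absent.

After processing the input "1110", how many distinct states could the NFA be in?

Start in {s1}.
Read '1': s1→{s7}; now {s7}.
Read '1': s7→{s3}; now {s3}.
Read '1': s3→{s4}; now {s4}.
Read '0': s4→{s3, s5, s7}; now {s3, s5, s7}.
That set has 3 states.

3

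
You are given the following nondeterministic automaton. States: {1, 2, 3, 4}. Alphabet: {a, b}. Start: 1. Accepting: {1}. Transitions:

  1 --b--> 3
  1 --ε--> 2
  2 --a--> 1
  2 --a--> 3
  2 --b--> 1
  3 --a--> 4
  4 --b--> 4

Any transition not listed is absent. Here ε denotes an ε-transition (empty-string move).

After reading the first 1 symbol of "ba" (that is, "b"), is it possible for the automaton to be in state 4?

Start: ε-closure({1}) = {1, 2}.
Read 'b': 1→{3}, 2→{1}; union {1, 3}; ε-closure = {1, 2, 3}.
State 4 is not in {1, 2, 3}.

No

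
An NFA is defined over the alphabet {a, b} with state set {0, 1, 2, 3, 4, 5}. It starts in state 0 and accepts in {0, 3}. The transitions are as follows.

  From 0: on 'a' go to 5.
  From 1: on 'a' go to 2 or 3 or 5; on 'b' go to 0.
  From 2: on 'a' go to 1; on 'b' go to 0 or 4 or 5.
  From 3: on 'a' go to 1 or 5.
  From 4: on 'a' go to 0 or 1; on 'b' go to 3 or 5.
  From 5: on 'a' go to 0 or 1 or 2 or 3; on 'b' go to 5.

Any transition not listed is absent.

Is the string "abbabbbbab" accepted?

Yes

Start in {0}.
Read 'a': 0→{5}; now {5}.
Read 'b': 5→{5}; now {5}.
Read 'b': 5→{5}; now {5}.
Read 'a': 5→{0, 1, 2, 3}; now {0, 1, 2, 3}.
Read 'b': 0→∅, 1→{0}, 2→{0, 4, 5}, 3→∅; now {0, 4, 5}.
Read 'b': 0→∅, 4→{3, 5}, 5→{5}; now {3, 5}.
Read 'b': 3→∅, 5→{5}; now {5}.
Read 'b': 5→{5}; now {5}.
Read 'a': 5→{0, 1, 2, 3}; now {0, 1, 2, 3}.
Read 'b': 0→∅, 1→{0}, 2→{0, 4, 5}, 3→∅; now {0, 4, 5}.
The final set {0, 4, 5} contains the accepting state 0.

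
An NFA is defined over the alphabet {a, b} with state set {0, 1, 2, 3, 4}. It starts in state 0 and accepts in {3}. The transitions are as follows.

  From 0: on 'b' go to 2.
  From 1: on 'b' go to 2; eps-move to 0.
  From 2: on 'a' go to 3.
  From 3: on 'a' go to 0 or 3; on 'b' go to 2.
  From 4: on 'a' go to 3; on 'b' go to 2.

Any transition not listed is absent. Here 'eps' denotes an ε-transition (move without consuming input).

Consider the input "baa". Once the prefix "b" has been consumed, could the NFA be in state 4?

Start in {0}.
Read 'b': 0→{2}; now {2}.
State 4 is not in {2}.

No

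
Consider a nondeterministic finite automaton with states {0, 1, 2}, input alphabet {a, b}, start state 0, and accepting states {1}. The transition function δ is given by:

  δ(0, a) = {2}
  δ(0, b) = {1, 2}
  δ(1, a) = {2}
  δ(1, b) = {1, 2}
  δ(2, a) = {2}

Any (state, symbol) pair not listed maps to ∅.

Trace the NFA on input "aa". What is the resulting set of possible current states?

Start in {0}.
Read 'a': {0} → {2}.
Read 'a': {2} → {2}.

{2}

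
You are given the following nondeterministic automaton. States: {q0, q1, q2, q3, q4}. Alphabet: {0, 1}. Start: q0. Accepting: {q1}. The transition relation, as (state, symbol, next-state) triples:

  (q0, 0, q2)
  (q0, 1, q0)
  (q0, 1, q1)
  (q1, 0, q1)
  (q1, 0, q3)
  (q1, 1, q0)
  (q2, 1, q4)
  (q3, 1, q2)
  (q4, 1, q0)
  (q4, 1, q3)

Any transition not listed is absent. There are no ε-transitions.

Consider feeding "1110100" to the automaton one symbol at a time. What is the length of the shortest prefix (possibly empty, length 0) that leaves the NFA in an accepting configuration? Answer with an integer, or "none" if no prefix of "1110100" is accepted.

Start in {q0}.
Read '1': {q0} → {q0, q1}.
None of the earlier sets intersect F, but {q0, q1} does.

1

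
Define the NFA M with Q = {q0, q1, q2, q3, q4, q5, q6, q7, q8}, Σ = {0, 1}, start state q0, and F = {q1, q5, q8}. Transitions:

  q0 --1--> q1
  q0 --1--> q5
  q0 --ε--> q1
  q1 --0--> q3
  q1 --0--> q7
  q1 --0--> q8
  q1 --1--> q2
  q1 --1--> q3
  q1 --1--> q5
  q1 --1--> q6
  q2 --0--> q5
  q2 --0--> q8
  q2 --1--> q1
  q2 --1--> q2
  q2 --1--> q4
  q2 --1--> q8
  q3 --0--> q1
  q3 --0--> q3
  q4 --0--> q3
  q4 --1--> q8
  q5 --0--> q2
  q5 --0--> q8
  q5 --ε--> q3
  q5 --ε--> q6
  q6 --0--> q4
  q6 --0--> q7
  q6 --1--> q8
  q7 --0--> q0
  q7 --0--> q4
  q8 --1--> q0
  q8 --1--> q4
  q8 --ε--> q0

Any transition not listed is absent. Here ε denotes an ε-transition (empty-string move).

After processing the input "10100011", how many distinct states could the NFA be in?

Start: ε-closure({q0}) = {q0, q1}.
Read '1': q0→{q1, q5}, q1→{q2, q3, q5, q6}; now {q1, q2, q3, q5, q6}.
Read '0': q1→{q3, q7, q8}, q2→{q5, q8}, q3→{q1, q3}, q5→{q2, q8}, q6→{q4, q7}; union {q1, q2, q3, q4, q5, q7, q8}; ε-closure = {q0, q1, q2, q3, q4, q5, q6, q7, q8}.
Read '1': q0→{q1, q5}, q1→{q2, q3, q5, q6}, q2→{q1, q2, q4, q8}, q3→∅, q4→{q8}, q5→∅, q6→{q8}, q7→∅, q8→{q0, q4}; now {q0, q1, q2, q3, q4, q5, q6, q8}.
Read '0': q0→∅, q1→{q3, q7, q8}, q2→{q5, q8}, q3→{q1, q3}, q4→{q3}, q5→{q2, q8}, q6→{q4, q7}, q8→∅; union {q1, q2, q3, q4, q5, q7, q8}; ε-closure = {q0, q1, q2, q3, q4, q5, q6, q7, q8}.
Read '0': q0→∅, q1→{q3, q7, q8}, q2→{q5, q8}, q3→{q1, q3}, q4→{q3}, q5→{q2, q8}, q6→{q4, q7}, q7→{q0, q4}, q8→∅; union {q0, q1, q2, q3, q4, q5, q7, q8}; ε-closure = {q0, q1, q2, q3, q4, q5, q6, q7, q8}.
Read '0': q0→∅, q1→{q3, q7, q8}, q2→{q5, q8}, q3→{q1, q3}, q4→{q3}, q5→{q2, q8}, q6→{q4, q7}, q7→{q0, q4}, q8→∅; union {q0, q1, q2, q3, q4, q5, q7, q8}; ε-closure = {q0, q1, q2, q3, q4, q5, q6, q7, q8}.
Read '1': q0→{q1, q5}, q1→{q2, q3, q5, q6}, q2→{q1, q2, q4, q8}, q3→∅, q4→{q8}, q5→∅, q6→{q8}, q7→∅, q8→{q0, q4}; now {q0, q1, q2, q3, q4, q5, q6, q8}.
Read '1': q0→{q1, q5}, q1→{q2, q3, q5, q6}, q2→{q1, q2, q4, q8}, q3→∅, q4→{q8}, q5→∅, q6→{q8}, q8→{q0, q4}; now {q0, q1, q2, q3, q4, q5, q6, q8}.
That set has 8 states.

8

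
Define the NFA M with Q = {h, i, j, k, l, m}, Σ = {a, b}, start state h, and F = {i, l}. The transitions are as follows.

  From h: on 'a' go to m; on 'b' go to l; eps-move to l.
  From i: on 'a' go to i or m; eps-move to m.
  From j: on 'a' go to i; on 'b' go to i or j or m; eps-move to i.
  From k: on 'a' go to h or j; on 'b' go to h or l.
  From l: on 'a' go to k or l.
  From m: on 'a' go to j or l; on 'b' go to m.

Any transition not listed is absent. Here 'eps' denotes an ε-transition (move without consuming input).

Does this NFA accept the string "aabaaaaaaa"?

Yes

Start: ε-closure({h}) = {h, l}.
Read 'a': h→{m}, l→{k, l}; now {k, l, m}.
Read 'a': k→{h, j}, l→{k, l}, m→{j, l}; union {h, j, k, l}; ε-closure = {h, i, j, k, l, m}.
Read 'b': h→{l}, i→∅, j→{i, j, m}, k→{h, l}, l→∅, m→{m}; now {h, i, j, l, m}.
Read 'a': h→{m}, i→{i, m}, j→{i}, l→{k, l}, m→{j, l}; now {i, j, k, l, m}.
Read 'a': i→{i, m}, j→{i}, k→{h, j}, l→{k, l}, m→{j, l}; now {h, i, j, k, l, m}.
Read 'a': h→{m}, i→{i, m}, j→{i}, k→{h, j}, l→{k, l}, m→{j, l}; now {h, i, j, k, l, m}.
Read 'a': h→{m}, i→{i, m}, j→{i}, k→{h, j}, l→{k, l}, m→{j, l}; now {h, i, j, k, l, m}.
Read 'a': h→{m}, i→{i, m}, j→{i}, k→{h, j}, l→{k, l}, m→{j, l}; now {h, i, j, k, l, m}.
Read 'a': h→{m}, i→{i, m}, j→{i}, k→{h, j}, l→{k, l}, m→{j, l}; now {h, i, j, k, l, m}.
Read 'a': h→{m}, i→{i, m}, j→{i}, k→{h, j}, l→{k, l}, m→{j, l}; now {h, i, j, k, l, m}.
The final set {h, i, j, k, l, m} contains the accepting states i, l.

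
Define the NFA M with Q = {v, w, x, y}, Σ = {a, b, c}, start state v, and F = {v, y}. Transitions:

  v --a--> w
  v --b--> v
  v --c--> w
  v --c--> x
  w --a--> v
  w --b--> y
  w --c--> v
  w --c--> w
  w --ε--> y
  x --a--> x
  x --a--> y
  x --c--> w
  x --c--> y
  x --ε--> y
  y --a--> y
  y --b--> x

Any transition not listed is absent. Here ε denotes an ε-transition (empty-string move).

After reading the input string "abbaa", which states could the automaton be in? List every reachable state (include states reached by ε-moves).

Start in {v}.
Read 'a': {v} → {w, y}.
Read 'b': {w, y} → {x, y}.
Read 'b': {x, y} → {x, y}.
Read 'a': {x, y} → {x, y}.
Read 'a': {x, y} → {x, y}.

{x, y}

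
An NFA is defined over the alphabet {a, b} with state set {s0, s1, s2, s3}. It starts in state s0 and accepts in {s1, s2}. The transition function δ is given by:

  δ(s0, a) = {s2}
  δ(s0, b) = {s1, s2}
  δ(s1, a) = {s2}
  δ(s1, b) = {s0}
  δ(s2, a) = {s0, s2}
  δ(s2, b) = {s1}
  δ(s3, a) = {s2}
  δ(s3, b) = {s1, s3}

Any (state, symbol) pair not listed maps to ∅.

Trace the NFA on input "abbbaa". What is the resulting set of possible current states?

{s0, s2}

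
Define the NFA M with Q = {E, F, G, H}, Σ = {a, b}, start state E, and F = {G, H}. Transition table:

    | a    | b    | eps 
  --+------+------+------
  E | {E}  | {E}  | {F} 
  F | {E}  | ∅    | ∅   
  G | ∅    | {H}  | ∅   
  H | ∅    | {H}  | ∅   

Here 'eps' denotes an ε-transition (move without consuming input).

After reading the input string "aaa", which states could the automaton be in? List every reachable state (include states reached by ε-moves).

Start: ε-closure({E}) = {E, F}.
Read 'a': {E, F} → {E, F}.
Read 'a': {E, F} → {E, F}.
Read 'a': {E, F} → {E, F}.

{E, F}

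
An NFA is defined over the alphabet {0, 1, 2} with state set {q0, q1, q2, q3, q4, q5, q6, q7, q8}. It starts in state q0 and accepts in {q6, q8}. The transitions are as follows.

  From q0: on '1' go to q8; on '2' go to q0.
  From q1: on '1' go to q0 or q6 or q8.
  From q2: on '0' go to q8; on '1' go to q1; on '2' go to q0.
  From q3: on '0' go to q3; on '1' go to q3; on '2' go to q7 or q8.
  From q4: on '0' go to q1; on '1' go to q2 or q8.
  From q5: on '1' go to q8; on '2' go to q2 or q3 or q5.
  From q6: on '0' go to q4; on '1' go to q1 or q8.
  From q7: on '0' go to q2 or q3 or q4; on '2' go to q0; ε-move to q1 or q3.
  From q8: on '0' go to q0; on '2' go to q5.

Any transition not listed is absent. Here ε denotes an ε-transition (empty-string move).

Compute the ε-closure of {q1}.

{q1}

Begin with {q1}.
No ε-moves leave this set, so the closure equals the set itself.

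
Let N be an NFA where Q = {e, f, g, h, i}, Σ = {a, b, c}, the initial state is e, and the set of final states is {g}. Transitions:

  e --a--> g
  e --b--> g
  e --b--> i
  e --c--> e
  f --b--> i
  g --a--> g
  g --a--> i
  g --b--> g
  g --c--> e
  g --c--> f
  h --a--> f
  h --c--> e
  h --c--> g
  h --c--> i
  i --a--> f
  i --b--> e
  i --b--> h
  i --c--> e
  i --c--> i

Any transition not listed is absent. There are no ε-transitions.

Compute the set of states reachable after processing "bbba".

{f, g, i}

Start in {e}.
Read 'b': {e} → {g, i}.
Read 'b': {g, i} → {e, g, h}.
Read 'b': {e, g, h} → {g, i}.
Read 'a': {g, i} → {f, g, i}.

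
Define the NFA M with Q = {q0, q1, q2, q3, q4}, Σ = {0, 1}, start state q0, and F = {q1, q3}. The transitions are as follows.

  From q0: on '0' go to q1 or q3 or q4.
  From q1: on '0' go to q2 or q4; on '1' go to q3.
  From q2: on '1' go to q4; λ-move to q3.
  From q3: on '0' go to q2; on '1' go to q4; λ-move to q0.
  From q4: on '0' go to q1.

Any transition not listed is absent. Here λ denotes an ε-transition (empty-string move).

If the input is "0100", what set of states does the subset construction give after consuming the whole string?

{q0, q1, q2, q3, q4}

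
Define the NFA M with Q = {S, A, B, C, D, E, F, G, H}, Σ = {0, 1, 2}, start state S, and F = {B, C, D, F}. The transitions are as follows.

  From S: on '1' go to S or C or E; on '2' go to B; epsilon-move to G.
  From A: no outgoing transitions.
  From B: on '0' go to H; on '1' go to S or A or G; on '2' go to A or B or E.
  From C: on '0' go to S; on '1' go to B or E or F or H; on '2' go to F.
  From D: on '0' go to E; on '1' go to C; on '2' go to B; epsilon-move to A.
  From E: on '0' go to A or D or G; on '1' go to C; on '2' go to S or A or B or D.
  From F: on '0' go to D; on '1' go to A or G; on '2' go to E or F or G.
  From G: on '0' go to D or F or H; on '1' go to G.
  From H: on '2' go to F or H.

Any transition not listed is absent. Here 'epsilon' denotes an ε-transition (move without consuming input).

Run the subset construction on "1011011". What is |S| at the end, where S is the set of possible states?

Start: ε-closure({S}) = {S, G}.
Read '1': {S, G} → {S, C, E, G}.
Read '0': {S, C, E, G} → {S, A, D, F, G, H}.
Read '1': {S, A, D, F, G, H} → {S, A, C, E, G}.
Read '1': {S, A, C, E, G} → {S, B, C, E, F, G, H}.
Read '0': {S, B, C, E, F, G, H} → {S, A, D, F, G, H}.
Read '1': {S, A, D, F, G, H} → {S, A, C, E, G}.
Read '1': {S, A, C, E, G} → {S, B, C, E, F, G, H}.
That set has 7 states.

7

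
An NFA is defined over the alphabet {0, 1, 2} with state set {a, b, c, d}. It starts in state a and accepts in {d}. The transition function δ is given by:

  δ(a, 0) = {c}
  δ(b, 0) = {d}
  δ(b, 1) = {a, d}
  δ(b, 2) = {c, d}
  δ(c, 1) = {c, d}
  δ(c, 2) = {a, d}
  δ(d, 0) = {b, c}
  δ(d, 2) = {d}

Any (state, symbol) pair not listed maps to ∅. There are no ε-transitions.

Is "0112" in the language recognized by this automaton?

Yes

Start in {a}.
Read '0': a→{c}; now {c}.
Read '1': c→{c, d}; now {c, d}.
Read '1': c→{c, d}, d→∅; now {c, d}.
Read '2': c→{a, d}, d→{d}; now {a, d}.
The final set {a, d} contains the accepting state d.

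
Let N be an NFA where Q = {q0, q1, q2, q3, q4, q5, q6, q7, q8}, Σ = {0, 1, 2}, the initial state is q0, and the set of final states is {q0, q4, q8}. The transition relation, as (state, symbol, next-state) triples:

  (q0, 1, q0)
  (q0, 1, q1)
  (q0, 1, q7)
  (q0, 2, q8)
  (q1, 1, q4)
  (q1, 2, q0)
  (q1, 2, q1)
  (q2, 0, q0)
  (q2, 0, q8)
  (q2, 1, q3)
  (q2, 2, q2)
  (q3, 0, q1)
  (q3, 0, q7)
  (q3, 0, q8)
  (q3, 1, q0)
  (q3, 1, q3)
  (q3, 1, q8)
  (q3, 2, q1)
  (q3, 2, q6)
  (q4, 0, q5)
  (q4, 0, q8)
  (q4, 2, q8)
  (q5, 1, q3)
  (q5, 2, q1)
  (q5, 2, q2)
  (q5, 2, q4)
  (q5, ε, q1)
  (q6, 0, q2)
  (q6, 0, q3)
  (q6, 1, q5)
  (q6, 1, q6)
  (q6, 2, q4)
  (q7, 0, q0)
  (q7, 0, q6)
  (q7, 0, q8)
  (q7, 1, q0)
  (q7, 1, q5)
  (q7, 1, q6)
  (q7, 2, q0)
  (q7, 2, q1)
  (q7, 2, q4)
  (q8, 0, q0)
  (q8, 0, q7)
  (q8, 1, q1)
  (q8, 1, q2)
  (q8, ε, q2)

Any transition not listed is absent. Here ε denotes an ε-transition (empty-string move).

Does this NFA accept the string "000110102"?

Start in {q0}.
Read '0': q0→∅; now ∅.
The set is empty and remains empty for the remaining 8 symbols.
The final set ∅ contains no accepting state.

No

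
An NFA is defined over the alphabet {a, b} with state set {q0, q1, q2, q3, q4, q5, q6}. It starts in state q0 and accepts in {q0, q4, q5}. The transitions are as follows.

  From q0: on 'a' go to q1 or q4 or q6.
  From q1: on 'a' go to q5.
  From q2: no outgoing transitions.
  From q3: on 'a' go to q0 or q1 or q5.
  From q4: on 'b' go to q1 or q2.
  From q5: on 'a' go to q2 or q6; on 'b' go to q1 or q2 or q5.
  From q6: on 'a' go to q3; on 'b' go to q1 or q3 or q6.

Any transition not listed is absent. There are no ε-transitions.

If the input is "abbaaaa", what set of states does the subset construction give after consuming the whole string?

{q0, q1, q2, q3, q5, q6}

Start in {q0}.
Read 'a': {q0} → {q1, q4, q6}.
Read 'b': {q1, q4, q6} → {q1, q2, q3, q6}.
Read 'b': {q1, q2, q3, q6} → {q1, q3, q6}.
Read 'a': {q1, q3, q6} → {q0, q1, q3, q5}.
Read 'a': {q0, q1, q3, q5} → {q0, q1, q2, q4, q5, q6}.
Read 'a': {q0, q1, q2, q4, q5, q6} → {q1, q2, q3, q4, q5, q6}.
Read 'a': {q1, q2, q3, q4, q5, q6} → {q0, q1, q2, q3, q5, q6}.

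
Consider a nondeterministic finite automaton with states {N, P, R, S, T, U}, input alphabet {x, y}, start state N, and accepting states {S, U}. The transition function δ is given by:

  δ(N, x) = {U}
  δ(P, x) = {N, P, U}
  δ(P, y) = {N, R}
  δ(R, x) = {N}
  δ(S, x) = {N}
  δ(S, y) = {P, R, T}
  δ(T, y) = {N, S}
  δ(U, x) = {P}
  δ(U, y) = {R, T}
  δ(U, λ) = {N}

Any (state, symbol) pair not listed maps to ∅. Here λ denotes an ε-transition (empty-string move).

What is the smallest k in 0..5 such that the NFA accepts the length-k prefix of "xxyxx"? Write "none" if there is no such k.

1

Start in {N}.
Read 'x': {N} → {N, U}.
None of the earlier sets intersect F, but {N, U} does.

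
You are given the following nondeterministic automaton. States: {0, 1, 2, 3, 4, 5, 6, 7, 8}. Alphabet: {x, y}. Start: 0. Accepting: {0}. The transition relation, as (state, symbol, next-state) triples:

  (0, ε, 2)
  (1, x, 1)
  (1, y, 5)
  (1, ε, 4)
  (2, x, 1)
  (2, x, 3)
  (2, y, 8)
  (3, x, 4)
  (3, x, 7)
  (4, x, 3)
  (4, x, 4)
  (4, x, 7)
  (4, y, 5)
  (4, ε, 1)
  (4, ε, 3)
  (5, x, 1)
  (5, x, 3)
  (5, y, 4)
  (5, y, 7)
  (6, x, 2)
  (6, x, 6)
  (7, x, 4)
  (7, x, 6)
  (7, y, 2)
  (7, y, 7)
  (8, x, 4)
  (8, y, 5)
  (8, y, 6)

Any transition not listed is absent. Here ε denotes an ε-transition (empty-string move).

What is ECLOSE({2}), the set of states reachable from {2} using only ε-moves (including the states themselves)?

Begin with {2}.
No ε-moves leave this set, so the closure equals the set itself.

{2}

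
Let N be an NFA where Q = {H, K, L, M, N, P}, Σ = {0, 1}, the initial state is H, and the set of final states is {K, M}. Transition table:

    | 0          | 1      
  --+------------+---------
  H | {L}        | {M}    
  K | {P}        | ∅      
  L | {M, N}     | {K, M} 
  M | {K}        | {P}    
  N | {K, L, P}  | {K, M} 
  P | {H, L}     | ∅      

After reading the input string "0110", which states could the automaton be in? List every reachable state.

{H, L}

Start in {H}.
Read '0': H→{L}; now {L}.
Read '1': L→{K, M}; now {K, M}.
Read '1': K→∅, M→{P}; now {P}.
Read '0': P→{H, L}; now {H, L}.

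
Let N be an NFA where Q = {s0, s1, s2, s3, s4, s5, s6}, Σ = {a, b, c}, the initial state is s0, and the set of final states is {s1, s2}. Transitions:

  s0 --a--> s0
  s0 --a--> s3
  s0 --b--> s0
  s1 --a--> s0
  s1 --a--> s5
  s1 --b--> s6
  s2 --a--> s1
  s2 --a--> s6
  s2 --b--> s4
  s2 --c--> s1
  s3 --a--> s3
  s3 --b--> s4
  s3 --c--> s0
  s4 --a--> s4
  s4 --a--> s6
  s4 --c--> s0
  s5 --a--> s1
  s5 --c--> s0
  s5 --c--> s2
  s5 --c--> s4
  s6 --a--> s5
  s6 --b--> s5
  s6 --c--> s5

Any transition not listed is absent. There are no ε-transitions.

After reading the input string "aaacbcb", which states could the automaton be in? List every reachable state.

Start in {s0}.
Read 'a': s0→{s0, s3}; now {s0, s3}.
Read 'a': s0→{s0, s3}, s3→{s3}; now {s0, s3}.
Read 'a': s0→{s0, s3}, s3→{s3}; now {s0, s3}.
Read 'c': s0→∅, s3→{s0}; now {s0}.
Read 'b': s0→{s0}; now {s0}.
Read 'c': s0→∅; now ∅.
The set is empty and remains empty for the remaining 1 symbol.

∅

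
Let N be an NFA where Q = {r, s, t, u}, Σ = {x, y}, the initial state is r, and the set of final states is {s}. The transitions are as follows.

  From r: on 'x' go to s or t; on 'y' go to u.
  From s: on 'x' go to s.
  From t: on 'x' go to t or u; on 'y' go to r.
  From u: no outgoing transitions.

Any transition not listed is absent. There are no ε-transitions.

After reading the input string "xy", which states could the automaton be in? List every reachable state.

{r}

Start in {r}.
Read 'x': r→{s, t}; now {s, t}.
Read 'y': s→∅, t→{r}; now {r}.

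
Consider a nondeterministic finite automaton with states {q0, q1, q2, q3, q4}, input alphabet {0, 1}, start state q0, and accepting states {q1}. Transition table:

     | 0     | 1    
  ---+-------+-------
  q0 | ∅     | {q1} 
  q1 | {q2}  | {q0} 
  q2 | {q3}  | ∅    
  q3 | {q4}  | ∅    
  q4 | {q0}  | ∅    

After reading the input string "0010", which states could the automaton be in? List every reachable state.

∅

Start in {q0}.
Read '0': q0→∅; now ∅.
The set is empty and remains empty for the remaining 3 symbols.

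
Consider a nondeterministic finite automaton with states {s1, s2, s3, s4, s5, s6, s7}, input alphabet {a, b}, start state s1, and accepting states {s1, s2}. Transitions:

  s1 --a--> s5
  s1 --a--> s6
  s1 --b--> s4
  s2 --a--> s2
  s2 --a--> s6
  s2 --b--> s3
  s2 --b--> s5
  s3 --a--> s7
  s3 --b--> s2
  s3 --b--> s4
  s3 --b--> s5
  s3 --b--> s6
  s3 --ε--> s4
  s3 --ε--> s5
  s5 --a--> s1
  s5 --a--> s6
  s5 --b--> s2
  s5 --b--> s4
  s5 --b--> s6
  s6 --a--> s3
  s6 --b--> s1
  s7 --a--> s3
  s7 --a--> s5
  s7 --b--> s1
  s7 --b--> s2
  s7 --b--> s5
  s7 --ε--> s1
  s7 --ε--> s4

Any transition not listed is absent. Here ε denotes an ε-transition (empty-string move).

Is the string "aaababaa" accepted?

Start in {s1}.
Read 'a': s1→{s5, s6}; now {s5, s6}.
Read 'a': s5→{s1, s6}, s6→{s3}; union {s1, s3, s6}; ε-closure = {s1, s3, s4, s5, s6}.
Read 'a': s1→{s5, s6}, s3→{s7}, s4→∅, s5→{s1, s6}, s6→{s3}; union {s1, s3, s5, s6, s7}; ε-closure = {s1, s3, s4, s5, s6, s7}.
Read 'b': s1→{s4}, s3→{s2, s4, s5, s6}, s4→∅, s5→{s2, s4, s6}, s6→{s1}, s7→{s1, s2, s5}; now {s1, s2, s4, s5, s6}.
Read 'a': s1→{s5, s6}, s2→{s2, s6}, s4→∅, s5→{s1, s6}, s6→{s3}; union {s1, s2, s3, s5, s6}; ε-closure = {s1, s2, s3, s4, s5, s6}.
Read 'b': s1→{s4}, s2→{s3, s5}, s3→{s2, s4, s5, s6}, s4→∅, s5→{s2, s4, s6}, s6→{s1}; now {s1, s2, s3, s4, s5, s6}.
Read 'a': s1→{s5, s6}, s2→{s2, s6}, s3→{s7}, s4→∅, s5→{s1, s6}, s6→{s3}; union {s1, s2, s3, s5, s6, s7}; ε-closure = {s1, s2, s3, s4, s5, s6, s7}.
Read 'a': s1→{s5, s6}, s2→{s2, s6}, s3→{s7}, s4→∅, s5→{s1, s6}, s6→{s3}, s7→{s3, s5}; union {s1, s2, s3, s5, s6, s7}; ε-closure = {s1, s2, s3, s4, s5, s6, s7}.
The final set {s1, s2, s3, s4, s5, s6, s7} contains the accepting states s1, s2.

Yes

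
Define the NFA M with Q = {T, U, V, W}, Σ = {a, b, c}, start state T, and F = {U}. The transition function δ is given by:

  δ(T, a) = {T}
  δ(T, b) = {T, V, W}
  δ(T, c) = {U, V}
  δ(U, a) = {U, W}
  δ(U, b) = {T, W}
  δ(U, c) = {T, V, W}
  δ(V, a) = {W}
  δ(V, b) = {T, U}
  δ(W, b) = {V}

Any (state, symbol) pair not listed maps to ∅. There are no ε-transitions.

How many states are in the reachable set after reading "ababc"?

Start in {T}.
Read 'a': T→{T}; now {T}.
Read 'b': T→{T, V, W}; now {T, V, W}.
Read 'a': T→{T}, V→{W}, W→∅; now {T, W}.
Read 'b': T→{T, V, W}, W→{V}; now {T, V, W}.
Read 'c': T→{U, V}, V→∅, W→∅; now {U, V}.
That set has 2 states.

2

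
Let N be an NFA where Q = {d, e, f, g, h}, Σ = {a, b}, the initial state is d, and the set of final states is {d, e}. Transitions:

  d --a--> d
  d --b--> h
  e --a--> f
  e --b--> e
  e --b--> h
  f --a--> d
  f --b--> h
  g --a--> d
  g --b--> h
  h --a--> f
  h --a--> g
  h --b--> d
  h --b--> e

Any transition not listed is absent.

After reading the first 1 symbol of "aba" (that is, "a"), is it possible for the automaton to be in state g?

Start in {d}.
Read 'a': {d} → {d}.
State g is not in {d}.

No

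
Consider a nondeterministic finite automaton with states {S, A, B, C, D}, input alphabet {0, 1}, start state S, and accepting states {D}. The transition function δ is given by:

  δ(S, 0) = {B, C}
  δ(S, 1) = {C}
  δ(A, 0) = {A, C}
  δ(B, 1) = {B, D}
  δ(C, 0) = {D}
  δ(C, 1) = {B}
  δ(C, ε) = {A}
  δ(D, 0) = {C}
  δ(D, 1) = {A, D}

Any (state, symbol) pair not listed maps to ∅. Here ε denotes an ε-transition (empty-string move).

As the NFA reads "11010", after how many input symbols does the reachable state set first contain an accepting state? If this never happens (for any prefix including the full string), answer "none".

none

Start in {S}.
Read '1': S→{C}; union {C}; ε-closure = {A, C}.
Read '1': A→∅, C→{B}; now {B}.
Read '0': B→∅; now ∅.
The set is empty and remains empty for the remaining 2 symbols.
No reachable set along the way intersects F.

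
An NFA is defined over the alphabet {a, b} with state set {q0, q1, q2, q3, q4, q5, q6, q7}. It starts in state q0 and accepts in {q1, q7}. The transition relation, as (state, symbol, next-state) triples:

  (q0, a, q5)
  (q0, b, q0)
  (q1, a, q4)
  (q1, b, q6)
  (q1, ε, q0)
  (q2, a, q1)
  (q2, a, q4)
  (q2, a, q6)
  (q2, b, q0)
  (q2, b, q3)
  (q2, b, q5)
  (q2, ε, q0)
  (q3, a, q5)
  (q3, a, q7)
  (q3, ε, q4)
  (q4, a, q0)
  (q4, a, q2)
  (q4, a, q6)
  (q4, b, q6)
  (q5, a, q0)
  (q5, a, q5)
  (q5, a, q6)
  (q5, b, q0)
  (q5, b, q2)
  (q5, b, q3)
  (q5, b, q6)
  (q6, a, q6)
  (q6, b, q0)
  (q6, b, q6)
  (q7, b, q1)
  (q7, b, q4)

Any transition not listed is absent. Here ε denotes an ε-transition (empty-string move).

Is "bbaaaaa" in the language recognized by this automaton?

Start in {q0}.
Read 'b': {q0} → {q0}.
Read 'b': {q0} → {q0}.
Read 'a': {q0} → {q5}.
Read 'a': {q5} → {q0, q5, q6}.
Read 'a': {q0, q5, q6} → {q0, q5, q6}.
Read 'a': {q0, q5, q6} → {q0, q5, q6}.
Read 'a': {q0, q5, q6} → {q0, q5, q6}.
The final set {q0, q5, q6} contains no accepting state.

No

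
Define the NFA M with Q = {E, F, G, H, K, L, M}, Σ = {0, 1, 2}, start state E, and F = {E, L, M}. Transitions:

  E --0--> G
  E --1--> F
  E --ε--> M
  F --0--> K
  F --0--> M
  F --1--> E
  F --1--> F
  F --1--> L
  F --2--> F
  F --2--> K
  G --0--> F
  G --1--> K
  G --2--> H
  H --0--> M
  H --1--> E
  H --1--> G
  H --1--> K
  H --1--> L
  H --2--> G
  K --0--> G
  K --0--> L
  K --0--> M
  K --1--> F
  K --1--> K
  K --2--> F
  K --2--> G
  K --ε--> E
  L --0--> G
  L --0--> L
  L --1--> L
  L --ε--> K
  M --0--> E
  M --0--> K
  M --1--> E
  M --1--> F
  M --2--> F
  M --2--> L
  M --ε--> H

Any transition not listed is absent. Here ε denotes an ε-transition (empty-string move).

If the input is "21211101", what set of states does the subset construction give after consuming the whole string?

{E, F, G, H, K, L, M}

Start: ε-closure({E}) = {E, H, M}.
Read '2': {E, H, M} → {E, F, G, H, K, L, M}.
Read '1': {E, F, G, H, K, L, M} → {E, F, G, H, K, L, M}.
Read '2': {E, F, G, H, K, L, M} → {E, F, G, H, K, L, M}.
Read '1': {E, F, G, H, K, L, M} → {E, F, G, H, K, L, M}.
Read '1': {E, F, G, H, K, L, M} → {E, F, G, H, K, L, M}.
Read '1': {E, F, G, H, K, L, M} → {E, F, G, H, K, L, M}.
Read '0': {E, F, G, H, K, L, M} → {E, F, G, H, K, L, M}.
Read '1': {E, F, G, H, K, L, M} → {E, F, G, H, K, L, M}.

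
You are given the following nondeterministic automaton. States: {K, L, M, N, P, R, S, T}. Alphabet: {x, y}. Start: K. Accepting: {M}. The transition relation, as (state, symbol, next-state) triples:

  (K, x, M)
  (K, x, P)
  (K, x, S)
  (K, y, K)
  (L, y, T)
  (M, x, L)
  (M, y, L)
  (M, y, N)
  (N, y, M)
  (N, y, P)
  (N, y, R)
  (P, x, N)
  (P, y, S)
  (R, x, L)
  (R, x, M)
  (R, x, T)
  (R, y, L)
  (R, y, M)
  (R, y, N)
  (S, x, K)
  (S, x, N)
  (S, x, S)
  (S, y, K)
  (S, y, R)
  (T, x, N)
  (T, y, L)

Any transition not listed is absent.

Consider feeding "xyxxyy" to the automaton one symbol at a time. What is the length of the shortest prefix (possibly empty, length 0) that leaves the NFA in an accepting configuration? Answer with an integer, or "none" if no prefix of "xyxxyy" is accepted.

Start in {K}.
Read 'x': K→{M, P, S}; now {M, P, S}.
None of the earlier sets intersect F, but {M, P, S} does.

1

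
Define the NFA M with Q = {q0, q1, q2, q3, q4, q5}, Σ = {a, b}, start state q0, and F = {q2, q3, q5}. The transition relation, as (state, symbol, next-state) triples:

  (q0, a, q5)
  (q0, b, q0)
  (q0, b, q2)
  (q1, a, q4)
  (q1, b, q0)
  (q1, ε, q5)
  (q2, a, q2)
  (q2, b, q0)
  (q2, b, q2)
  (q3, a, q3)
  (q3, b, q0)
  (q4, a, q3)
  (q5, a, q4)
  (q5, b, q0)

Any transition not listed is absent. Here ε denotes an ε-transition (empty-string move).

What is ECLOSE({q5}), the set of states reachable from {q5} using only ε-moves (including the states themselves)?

{q5}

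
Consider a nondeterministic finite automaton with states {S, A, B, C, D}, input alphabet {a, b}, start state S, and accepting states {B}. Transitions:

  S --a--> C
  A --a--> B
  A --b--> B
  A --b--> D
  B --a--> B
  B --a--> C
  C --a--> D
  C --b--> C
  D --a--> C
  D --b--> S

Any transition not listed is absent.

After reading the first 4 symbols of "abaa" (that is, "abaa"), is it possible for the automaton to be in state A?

Start in {S}.
Read 'a': {S} → {C}.
Read 'b': {C} → {C}.
Read 'a': {C} → {D}.
Read 'a': {D} → {C}.
State A is not in {C}.

No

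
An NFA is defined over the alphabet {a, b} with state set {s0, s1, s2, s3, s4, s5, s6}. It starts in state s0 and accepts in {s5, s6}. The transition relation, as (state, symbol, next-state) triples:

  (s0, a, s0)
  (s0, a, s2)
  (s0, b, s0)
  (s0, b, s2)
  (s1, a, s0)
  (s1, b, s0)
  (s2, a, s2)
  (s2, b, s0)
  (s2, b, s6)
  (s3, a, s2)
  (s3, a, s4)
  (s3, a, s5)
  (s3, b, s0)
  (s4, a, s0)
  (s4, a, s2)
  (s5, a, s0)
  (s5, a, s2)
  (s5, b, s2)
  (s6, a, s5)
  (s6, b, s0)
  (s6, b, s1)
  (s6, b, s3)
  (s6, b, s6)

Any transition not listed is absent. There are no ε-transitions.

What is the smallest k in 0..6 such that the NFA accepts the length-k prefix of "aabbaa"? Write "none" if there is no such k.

Start in {s0}.
Read 'a': s0→{s0, s2}; now {s0, s2}.
Read 'a': s0→{s0, s2}, s2→{s2}; now {s0, s2}.
Read 'b': s0→{s0, s2}, s2→{s0, s6}; now {s0, s2, s6}.
None of the earlier sets intersect F, but {s0, s2, s6} does.

3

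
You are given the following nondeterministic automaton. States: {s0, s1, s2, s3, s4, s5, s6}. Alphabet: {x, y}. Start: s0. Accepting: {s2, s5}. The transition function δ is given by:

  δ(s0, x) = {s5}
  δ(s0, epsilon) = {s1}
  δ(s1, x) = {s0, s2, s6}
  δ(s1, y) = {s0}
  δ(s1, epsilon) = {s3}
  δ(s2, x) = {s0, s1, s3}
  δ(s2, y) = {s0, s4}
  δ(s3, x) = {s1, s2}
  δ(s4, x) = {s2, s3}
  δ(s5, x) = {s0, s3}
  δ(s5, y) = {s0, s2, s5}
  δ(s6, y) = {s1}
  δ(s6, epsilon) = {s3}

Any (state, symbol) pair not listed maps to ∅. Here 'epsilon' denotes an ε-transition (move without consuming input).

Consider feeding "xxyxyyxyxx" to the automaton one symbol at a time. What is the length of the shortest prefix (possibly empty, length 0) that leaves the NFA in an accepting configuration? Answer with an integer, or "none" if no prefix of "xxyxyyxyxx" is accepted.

1

Start: ε-closure({s0}) = {s0, s1, s3}.
Read 'x': {s0, s1, s3} → {s0, s1, s2, s3, s5, s6}.
None of the earlier sets intersect F, but {s0, s1, s2, s3, s5, s6} does.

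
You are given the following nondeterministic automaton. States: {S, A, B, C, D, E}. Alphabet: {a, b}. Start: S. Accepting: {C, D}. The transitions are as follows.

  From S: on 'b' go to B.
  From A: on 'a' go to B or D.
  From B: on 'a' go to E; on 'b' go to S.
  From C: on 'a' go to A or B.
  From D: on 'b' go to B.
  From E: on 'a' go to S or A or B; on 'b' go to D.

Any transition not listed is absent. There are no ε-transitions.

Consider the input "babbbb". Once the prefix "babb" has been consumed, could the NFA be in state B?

Yes

Start in {S}.
Read 'b': S→{B}; now {B}.
Read 'a': B→{E}; now {E}.
Read 'b': E→{D}; now {D}.
Read 'b': D→{B}; now {B}.
State B is in {B}.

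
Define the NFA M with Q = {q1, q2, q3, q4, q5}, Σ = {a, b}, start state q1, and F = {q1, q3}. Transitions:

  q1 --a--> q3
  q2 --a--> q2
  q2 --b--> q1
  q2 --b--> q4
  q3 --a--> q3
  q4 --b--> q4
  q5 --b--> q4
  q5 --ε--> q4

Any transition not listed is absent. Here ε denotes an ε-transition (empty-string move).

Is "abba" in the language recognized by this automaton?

No

Start in {q1}.
Read 'a': {q1} → {q3}.
Read 'b': {q3} → ∅.
The set is empty and remains empty for the remaining 2 symbols.
The final set ∅ contains no accepting state.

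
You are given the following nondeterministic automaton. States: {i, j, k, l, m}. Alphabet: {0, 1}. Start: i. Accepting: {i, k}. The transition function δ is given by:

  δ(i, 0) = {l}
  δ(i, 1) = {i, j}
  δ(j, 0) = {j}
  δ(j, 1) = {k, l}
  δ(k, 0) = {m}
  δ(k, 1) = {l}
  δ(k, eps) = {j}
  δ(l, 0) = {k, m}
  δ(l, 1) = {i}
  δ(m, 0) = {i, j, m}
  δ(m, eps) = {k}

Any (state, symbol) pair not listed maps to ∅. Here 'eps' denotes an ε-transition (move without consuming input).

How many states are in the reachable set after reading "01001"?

3

Start in {i}.
Read '0': {i} → {l}.
Read '1': {l} → {i}.
Read '0': {i} → {l}.
Read '0': {l} → {j, k, m}.
Read '1': {j, k, m} → {j, k, l}.
That set has 3 states.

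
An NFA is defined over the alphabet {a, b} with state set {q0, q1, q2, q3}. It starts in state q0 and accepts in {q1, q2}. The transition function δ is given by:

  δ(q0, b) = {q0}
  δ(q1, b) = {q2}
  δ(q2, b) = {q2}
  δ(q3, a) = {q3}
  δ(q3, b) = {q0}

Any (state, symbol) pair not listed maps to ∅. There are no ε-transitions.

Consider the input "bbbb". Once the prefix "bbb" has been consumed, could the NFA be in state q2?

Start in {q0}.
Read 'b': {q0} → {q0}.
Read 'b': {q0} → {q0}.
Read 'b': {q0} → {q0}.
State q2 is not in {q0}.

No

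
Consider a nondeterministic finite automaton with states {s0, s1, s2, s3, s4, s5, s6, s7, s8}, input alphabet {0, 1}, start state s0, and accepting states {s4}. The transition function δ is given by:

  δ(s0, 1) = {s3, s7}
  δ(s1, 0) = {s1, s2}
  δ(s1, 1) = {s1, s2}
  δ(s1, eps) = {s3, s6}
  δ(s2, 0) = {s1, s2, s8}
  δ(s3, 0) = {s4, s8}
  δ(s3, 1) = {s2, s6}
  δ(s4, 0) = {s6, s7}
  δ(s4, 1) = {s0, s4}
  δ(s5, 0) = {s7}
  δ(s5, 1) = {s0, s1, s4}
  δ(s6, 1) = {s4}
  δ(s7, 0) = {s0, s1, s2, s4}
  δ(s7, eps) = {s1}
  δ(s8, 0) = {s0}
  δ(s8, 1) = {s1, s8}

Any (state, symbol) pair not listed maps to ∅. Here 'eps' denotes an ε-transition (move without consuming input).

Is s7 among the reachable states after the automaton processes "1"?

Yes

Start in {s0}.
Read '1': {s0} → {s1, s3, s6, s7}.
State s7 is in {s1, s3, s6, s7}.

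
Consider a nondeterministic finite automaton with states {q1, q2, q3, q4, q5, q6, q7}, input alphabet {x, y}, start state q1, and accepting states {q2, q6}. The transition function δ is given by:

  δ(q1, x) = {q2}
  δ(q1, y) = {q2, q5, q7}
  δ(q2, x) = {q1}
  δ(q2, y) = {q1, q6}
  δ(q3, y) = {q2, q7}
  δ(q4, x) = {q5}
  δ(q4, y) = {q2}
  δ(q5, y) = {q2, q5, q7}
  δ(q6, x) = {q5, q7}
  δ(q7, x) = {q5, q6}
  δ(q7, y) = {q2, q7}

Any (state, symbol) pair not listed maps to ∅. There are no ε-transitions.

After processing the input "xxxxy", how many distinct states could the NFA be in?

3

Start in {q1}.
Read 'x': {q1} → {q2}.
Read 'x': {q2} → {q1}.
Read 'x': {q1} → {q2}.
Read 'x': {q2} → {q1}.
Read 'y': {q1} → {q2, q5, q7}.
That set has 3 states.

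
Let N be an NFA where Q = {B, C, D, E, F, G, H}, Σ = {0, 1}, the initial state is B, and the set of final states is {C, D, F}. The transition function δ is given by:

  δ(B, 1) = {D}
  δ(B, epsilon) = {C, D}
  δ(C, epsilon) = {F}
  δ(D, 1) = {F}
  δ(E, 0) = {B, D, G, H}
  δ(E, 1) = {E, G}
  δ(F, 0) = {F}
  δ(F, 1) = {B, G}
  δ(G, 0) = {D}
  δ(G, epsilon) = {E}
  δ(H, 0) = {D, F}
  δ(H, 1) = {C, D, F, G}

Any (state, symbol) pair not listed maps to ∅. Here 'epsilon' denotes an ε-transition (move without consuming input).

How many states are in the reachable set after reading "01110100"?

7

Start: ε-closure({B}) = {B, C, D, F}.
Read '0': B→∅, C→∅, D→∅, F→{F}; now {F}.
Read '1': F→{B, G}; union {B, G}; ε-closure = {B, C, D, E, F, G}.
Read '1': B→{D}, C→∅, D→{F}, E→{E, G}, F→{B, G}, G→∅; union {B, D, E, F, G}; ε-closure = {B, C, D, E, F, G}.
Read '1': B→{D}, C→∅, D→{F}, E→{E, G}, F→{B, G}, G→∅; union {B, D, E, F, G}; ε-closure = {B, C, D, E, F, G}.
Read '0': B→∅, C→∅, D→∅, E→{B, D, G, H}, F→{F}, G→{D}; union {B, D, F, G, H}; ε-closure = {B, C, D, E, F, G, H}.
Read '1': B→{D}, C→∅, D→{F}, E→{E, G}, F→{B, G}, G→∅, H→{C, D, F, G}; now {B, C, D, E, F, G}.
Read '0': B→∅, C→∅, D→∅, E→{B, D, G, H}, F→{F}, G→{D}; union {B, D, F, G, H}; ε-closure = {B, C, D, E, F, G, H}.
Read '0': B→∅, C→∅, D→∅, E→{B, D, G, H}, F→{F}, G→{D}, H→{D, F}; union {B, D, F, G, H}; ε-closure = {B, C, D, E, F, G, H}.
That set has 7 states.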